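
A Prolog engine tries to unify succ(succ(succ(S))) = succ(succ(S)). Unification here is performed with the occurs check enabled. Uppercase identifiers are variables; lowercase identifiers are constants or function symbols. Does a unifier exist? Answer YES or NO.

NO

Decompose succ/1: succ(succ(S)) = succ(S).
Decompose succ/1: succ(S) = S.
Occurs check fails: S occurs in succ(S); the equation S = succ(S) has no finite solution.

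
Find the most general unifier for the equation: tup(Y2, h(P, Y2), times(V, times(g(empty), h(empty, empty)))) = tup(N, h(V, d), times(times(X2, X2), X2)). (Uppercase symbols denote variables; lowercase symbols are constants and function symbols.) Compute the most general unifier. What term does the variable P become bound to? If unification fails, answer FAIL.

Decompose tup/3: Y2 = N,  h(P, Y2) = h(V, d),  times(V, times(g(empty), h(empty, empty))) = times(times(X2, X2), X2).
Bind Y2 := N; substituting into the one remaining equation that mentions Y2 gives: h(P, N) = h(V, d).
Decompose h/2: P = V,  N = d.
Bind P := V; no other remaining equation mentions P.
Bind N := d; no other remaining equation mentions N. Substituting into the earlier binding gives Y2 := d.
Decompose times/2: V = times(X2, X2),  times(g(empty), h(empty, empty)) = X2.
Bind V := times(X2, X2); no other remaining equation mentions V. Substituting into the earlier binding gives P := times(X2, X2).
Bind X2 := times(g(empty), h(empty, empty)). Substituting into the earlier bindings gives P := times(times(g(empty), h(empty, empty)), times(g(empty), h(empty, empty))), V := times(times(g(empty), h(empty, empty)), times(g(empty), h(empty, empty))).
MGU = { Y2 -> d, P -> times(times(g(empty), h(empty, empty)), times(g(empty), h(empty, empty))), N -> d, V -> times(times(g(empty), h(empty, empty)), times(g(empty), h(empty, empty))), X2 -> times(g(empty), h(empty, empty)) }, so P -> times(times(g(empty), h(empty, empty)), times(g(empty), h(empty, empty))).

times(times(g(empty), h(empty, empty)), times(g(empty), h(empty, empty)))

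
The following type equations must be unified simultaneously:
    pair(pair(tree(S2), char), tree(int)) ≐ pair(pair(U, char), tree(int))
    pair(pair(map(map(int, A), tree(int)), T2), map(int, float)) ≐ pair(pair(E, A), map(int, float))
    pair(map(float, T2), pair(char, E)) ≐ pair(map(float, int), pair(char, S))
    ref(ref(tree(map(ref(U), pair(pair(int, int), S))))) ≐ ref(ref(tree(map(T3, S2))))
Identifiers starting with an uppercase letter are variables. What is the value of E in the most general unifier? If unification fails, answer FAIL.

map(map(int, int), tree(int))

Decompose pair/2: pair(tree(S2), char) ≐ pair(U, char),  tree(int) ≐ tree(int).
Decompose pair/2: tree(S2) ≐ U,  char ≐ char.
Bind U := tree(S2); substituting into the one remaining equation that mentions U gives: ref(ref(tree(map(ref(tree(S2)), pair(pair(int, int), S))))) ≐ ref(ref(tree(map(T3, S2)))).
Delete trivial equation char ≐ char.
Delete trivial equation tree(int) ≐ tree(int).
Decompose pair/2: pair(map(map(int, A), tree(int)), T2) ≐ pair(E, A),  map(int, float) ≐ map(int, float).
Decompose pair/2: map(map(int, A), tree(int)) ≐ E,  T2 ≐ A.
Bind E := map(map(int, A), tree(int)); substituting into the one remaining equation that mentions E gives: pair(map(float, T2), pair(char, map(map(int, A), tree(int)))) ≐ pair(map(float, int), pair(char, S)).
Bind T2 := A; substituting into the one remaining equation that mentions T2 gives: pair(map(float, A), pair(char, map(map(int, A), tree(int)))) ≐ pair(map(float, int), pair(char, S)).
Delete trivial equation map(int, float) ≐ map(int, float).
Decompose pair/2: map(float, A) ≐ map(float, int),  pair(char, map(map(int, A), tree(int))) ≐ pair(char, S).
Decompose map/2: float ≐ float,  A ≐ int.
Delete trivial equation float ≐ float.
Bind A := int; substituting into the one remaining equation that mentions A gives: pair(char, map(map(int, int), tree(int))) ≐ pair(char, S). Substituting into the earlier bindings gives E := map(map(int, int), tree(int)), T2 := int.
Decompose pair/2: char ≐ char,  map(map(int, int), tree(int)) ≐ S.
Delete trivial equation char ≐ char.
Bind S := map(map(int, int), tree(int)); substituting into the remaining equation gives: ref(ref(tree(map(ref(tree(S2)), pair(pair(int, int), map(map(int, int), tree(int))))))) ≐ ref(ref(tree(map(T3, S2)))).
Decompose ref/1: ref(tree(map(ref(tree(S2)), pair(pair(int, int), map(map(int, int), tree(int)))))) ≐ ref(tree(map(T3, S2))).
Decompose ref/1: tree(map(ref(tree(S2)), pair(pair(int, int), map(map(int, int), tree(int))))) ≐ tree(map(T3, S2)).
Decompose tree/1: map(ref(tree(S2)), pair(pair(int, int), map(map(int, int), tree(int)))) ≐ map(T3, S2).
Decompose map/2: ref(tree(S2)) ≐ T3,  pair(pair(int, int), map(map(int, int), tree(int))) ≐ S2.
Bind T3 := ref(tree(S2)); no other remaining equation mentions T3.
Bind S2 := pair(pair(int, int), map(map(int, int), tree(int))). Substituting into the earlier bindings gives U := tree(pair(pair(int, int), map(map(int, int), tree(int)))), T3 := ref(tree(pair(pair(int, int), map(map(int, int), tree(int))))).
MGU = { U := tree(pair(pair(int, int), map(map(int, int), tree(int)))), E := map(map(int, int), tree(int)), T2 := int, A := int, S := map(map(int, int), tree(int)), T3 := ref(tree(pair(pair(int, int), map(map(int, int), tree(int))))), S2 := pair(pair(int, int), map(map(int, int), tree(int))) }, so E := map(map(int, int), tree(int)).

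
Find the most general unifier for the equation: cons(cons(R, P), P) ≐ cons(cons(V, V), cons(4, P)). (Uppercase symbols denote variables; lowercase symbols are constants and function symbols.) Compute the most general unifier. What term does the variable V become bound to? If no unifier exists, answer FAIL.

FAIL

Decompose cons/2: cons(R, P) ≐ cons(V, V),  P ≐ cons(4, P).
Decompose cons/2: R ≐ V,  P ≐ V.
Bind R := V; no other remaining equation mentions R.
Bind P := V; substituting into the remaining equation gives: V ≐ cons(4, V).
Occurs check fails: V occurs in cons(4, V); the equation V ≐ cons(4, V) has no finite solution.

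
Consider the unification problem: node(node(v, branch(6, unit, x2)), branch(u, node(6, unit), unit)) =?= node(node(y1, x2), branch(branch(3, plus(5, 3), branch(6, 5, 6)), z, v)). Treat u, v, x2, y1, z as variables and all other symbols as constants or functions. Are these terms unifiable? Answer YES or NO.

Decompose node/2: node(v, branch(6, unit, x2)) =?= node(y1, x2),  branch(u, node(6, unit), unit) =?= branch(branch(3, plus(5, 3), branch(6, 5, 6)), z, v).
Decompose node/2: v =?= y1,  branch(6, unit, x2) =?= x2.
Bind v := y1; substituting into the one remaining equation that mentions v gives: branch(u, node(6, unit), unit) =?= branch(branch(3, plus(5, 3), branch(6, 5, 6)), z, y1).
Occurs check fails: x2 occurs in branch(6, unit, x2); the equation x2 =?= branch(6, unit, x2) has no finite solution.

NO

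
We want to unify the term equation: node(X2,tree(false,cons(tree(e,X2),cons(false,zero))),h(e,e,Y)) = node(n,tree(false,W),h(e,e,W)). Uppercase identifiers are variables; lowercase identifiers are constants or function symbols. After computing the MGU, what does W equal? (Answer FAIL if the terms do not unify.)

Decompose node/3: X2 = n,  tree(false,cons(tree(e,X2),cons(false,zero))) = tree(false,W),  h(e,e,Y) = h(e,e,W).
Bind X2 := n; substituting into the one remaining equation that mentions X2 gives: tree(false,cons(tree(e,n),cons(false,zero))) = tree(false,W).
Decompose tree/2: false = false,  cons(tree(e,n),cons(false,zero)) = W.
Delete trivial equation false = false.
Bind W := cons(tree(e,n),cons(false,zero)); substituting into the remaining equation gives: h(e,e,Y) = h(e,e,cons(tree(e,n),cons(false,zero))).
Decompose h/3: e = e,  e = e,  Y = cons(tree(e,n),cons(false,zero)).
Delete trivial equation e = e.
Delete trivial equation e = e.
Bind Y := cons(tree(e,n),cons(false,zero)).
MGU = { X2 -> n, W -> cons(tree(e,n),cons(false,zero)), Y -> cons(tree(e,n),cons(false,zero)) }, so W -> cons(tree(e,n),cons(false,zero)).

cons(tree(e,n),cons(false,zero))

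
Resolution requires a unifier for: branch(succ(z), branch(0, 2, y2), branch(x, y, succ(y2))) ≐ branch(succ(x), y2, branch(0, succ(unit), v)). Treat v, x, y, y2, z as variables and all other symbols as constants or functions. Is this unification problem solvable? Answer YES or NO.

NO

Decompose branch/3: succ(z) ≐ succ(x),  branch(0, 2, y2) ≐ y2,  branch(x, y, succ(y2)) ≐ branch(0, succ(unit), v).
Decompose succ/1: z ≐ x.
Bind z := x; no other remaining equation mentions z.
Occurs check fails: y2 occurs in branch(0, 2, y2); the equation y2 ≐ branch(0, 2, y2) has no finite solution.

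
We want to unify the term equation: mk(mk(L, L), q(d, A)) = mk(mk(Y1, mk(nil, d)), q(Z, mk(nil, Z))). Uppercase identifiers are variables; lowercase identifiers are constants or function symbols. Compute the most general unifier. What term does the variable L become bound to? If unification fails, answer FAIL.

Decompose mk/2: mk(L, L) = mk(Y1, mk(nil, d)),  q(d, A) = q(Z, mk(nil, Z)).
Decompose mk/2: L = Y1,  L = mk(nil, d).
Bind L := Y1; substituting into the one remaining equation that mentions L gives: Y1 = mk(nil, d).
Bind Y1 := mk(nil, d); no other remaining equation mentions Y1. Substituting into the earlier binding gives L := mk(nil, d).
Decompose q/2: d = Z,  A = mk(nil, Z).
Bind Z := d; substituting into the remaining equation gives: A = mk(nil, d).
Bind A := mk(nil, d).
MGU = { L -> mk(nil, d), Y1 -> mk(nil, d), Z -> d, A -> mk(nil, d) }, so L -> mk(nil, d).

mk(nil, d)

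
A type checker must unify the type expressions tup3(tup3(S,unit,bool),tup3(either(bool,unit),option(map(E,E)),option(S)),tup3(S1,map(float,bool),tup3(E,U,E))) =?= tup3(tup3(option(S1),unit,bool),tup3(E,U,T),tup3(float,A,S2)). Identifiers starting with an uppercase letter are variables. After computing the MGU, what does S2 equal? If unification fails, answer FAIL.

tup3(either(bool,unit),option(map(either(bool,unit),either(bool,unit))),either(bool,unit))

Decompose tup3/3: tup3(S,unit,bool) =?= tup3(option(S1),unit,bool),  tup3(either(bool,unit),option(map(E,E)),option(S)) =?= tup3(E,U,T),  tup3(S1,map(float,bool),tup3(E,U,E)) =?= tup3(float,A,S2).
Decompose tup3/3: S =?= option(S1),  unit =?= unit,  bool =?= bool.
Bind S := option(S1); substituting into the one remaining equation that mentions S gives: tup3(either(bool,unit),option(map(E,E)),option(option(S1))) =?= tup3(E,U,T).
Delete trivial equation unit =?= unit.
Delete trivial equation bool =?= bool.
Decompose tup3/3: either(bool,unit) =?= E,  option(map(E,E)) =?= U,  option(option(S1)) =?= T.
Bind E := either(bool,unit); substituting into the 2 remaining equations that mention E gives: option(map(either(bool,unit),either(bool,unit))) =?= U,  tup3(S1,map(float,bool),tup3(either(bool,unit),U,either(bool,unit))) =?= tup3(float,A,S2).
Bind U := option(map(either(bool,unit),either(bool,unit))); substituting into the one remaining equation that mentions U gives: tup3(S1,map(float,bool),tup3(either(bool,unit),option(map(either(bool,unit),either(bool,unit))),either(bool,unit))) =?= tup3(float,A,S2).
Bind T := option(option(S1)); no other remaining equation mentions T.
Decompose tup3/3: S1 =?= float,  map(float,bool) =?= A,  tup3(either(bool,unit),option(map(either(bool,unit),either(bool,unit))),either(bool,unit)) =?= S2.
Bind S1 := float; no other remaining equation mentions S1. Substituting into the earlier bindings gives S := option(float), T := option(option(float)).
Bind A := map(float,bool); no other remaining equation mentions A.
Bind S2 := tup3(either(bool,unit),option(map(either(bool,unit),either(bool,unit))),either(bool,unit)).
MGU = { S := option(float), E := either(bool,unit), U := option(map(either(bool,unit),either(bool,unit))), T := option(option(float)), S1 := float, A := map(float,bool), S2 := tup3(either(bool,unit),option(map(either(bool,unit),either(bool,unit))),either(bool,unit)) }, so S2 := tup3(either(bool,unit),option(map(either(bool,unit),either(bool,unit))),either(bool,unit)).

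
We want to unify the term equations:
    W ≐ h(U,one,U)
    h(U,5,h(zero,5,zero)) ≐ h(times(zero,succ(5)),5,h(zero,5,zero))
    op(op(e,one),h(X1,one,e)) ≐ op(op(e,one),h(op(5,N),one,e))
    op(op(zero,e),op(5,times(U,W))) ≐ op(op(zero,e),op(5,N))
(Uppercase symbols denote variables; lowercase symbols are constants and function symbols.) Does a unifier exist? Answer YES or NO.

YES

Bind W := h(U,one,U); substituting into the one remaining equation that mentions W gives: op(op(zero,e),op(5,times(U,h(U,one,U)))) ≐ op(op(zero,e),op(5,N)).
Decompose h/3: U ≐ times(zero,succ(5)),  5 ≐ 5,  h(zero,5,zero) ≐ h(zero,5,zero).
Bind U := times(zero,succ(5)); substituting into the one remaining equation that mentions U gives: op(op(zero,e),op(5,times(times(zero,succ(5)),h(times(zero,succ(5)),one,times(zero,succ(5)))))) ≐ op(op(zero,e),op(5,N)). Substituting into the earlier binding gives W := h(times(zero,succ(5)),one,times(zero,succ(5))).
Delete trivial equation 5 ≐ 5.
Delete trivial equation h(zero,5,zero) ≐ h(zero,5,zero).
Decompose op/2: op(e,one) ≐ op(e,one),  h(X1,one,e) ≐ h(op(5,N),one,e).
Delete trivial equation op(e,one) ≐ op(e,one).
Decompose h/3: X1 ≐ op(5,N),  one ≐ one,  e ≐ e.
Bind X1 := op(5,N); no other remaining equation mentions X1.
Delete trivial equation one ≐ one.
Delete trivial equation e ≐ e.
Decompose op/2: op(zero,e) ≐ op(zero,e),  op(5,times(times(zero,succ(5)),h(times(zero,succ(5)),one,times(zero,succ(5))))) ≐ op(5,N).
Delete trivial equation op(zero,e) ≐ op(zero,e).
Decompose op/2: 5 ≐ 5,  times(times(zero,succ(5)),h(times(zero,succ(5)),one,times(zero,succ(5)))) ≐ N.
Delete trivial equation 5 ≐ 5.
Bind N := times(times(zero,succ(5)),h(times(zero,succ(5)),one,times(zero,succ(5)))). Substituting into the earlier binding gives X1 := op(5,times(times(zero,succ(5)),h(times(zero,succ(5)),one,times(zero,succ(5))))).
No equations remain and no clash or occurs-check failure arose, so a unifier exists.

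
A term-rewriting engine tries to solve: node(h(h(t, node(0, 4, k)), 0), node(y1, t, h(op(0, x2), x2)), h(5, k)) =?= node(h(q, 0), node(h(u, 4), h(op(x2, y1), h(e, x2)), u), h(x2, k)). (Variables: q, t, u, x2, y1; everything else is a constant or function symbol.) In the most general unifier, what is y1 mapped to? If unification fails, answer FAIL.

h(h(op(0, 5), 5), 4)

Decompose node/3: h(h(t, node(0, 4, k)), 0) =?= h(q, 0),  node(y1, t, h(op(0, x2), x2)) =?= node(h(u, 4), h(op(x2, y1), h(e, x2)), u),  h(5, k) =?= h(x2, k).
Decompose h/2: h(t, node(0, 4, k)) =?= q,  0 =?= 0.
Bind q := h(t, node(0, 4, k)); no other remaining equation mentions q.
Delete trivial equation 0 =?= 0.
Decompose node/3: y1 =?= h(u, 4),  t =?= h(op(x2, y1), h(e, x2)),  h(op(0, x2), x2) =?= u.
Bind y1 := h(u, 4); substituting into the one remaining equation that mentions y1 gives: t =?= h(op(x2, h(u, 4)), h(e, x2)).
Bind t := h(op(x2, h(u, 4)), h(e, x2)); no other remaining equation mentions t. Substituting into the earlier binding gives q := h(h(op(x2, h(u, 4)), h(e, x2)), node(0, 4, k)).
Bind u := h(op(0, x2), x2); no other remaining equation mentions u. Substituting into the earlier bindings gives q := h(h(op(x2, h(h(op(0, x2), x2), 4)), h(e, x2)), node(0, 4, k)), y1 := h(h(op(0, x2), x2), 4), t := h(op(x2, h(h(op(0, x2), x2), 4)), h(e, x2)).
Decompose h/2: 5 =?= x2,  k =?= k.
Bind x2 := 5; no other remaining equation mentions x2. Substituting into the earlier bindings gives q := h(h(op(5, h(h(op(0, 5), 5), 4)), h(e, 5)), node(0, 4, k)), y1 := h(h(op(0, 5), 5), 4), t := h(op(5, h(h(op(0, 5), 5), 4)), h(e, 5)), u := h(op(0, 5), 5).
Delete trivial equation k =?= k.
MGU = { q := h(h(op(5, h(h(op(0, 5), 5), 4)), h(e, 5)), node(0, 4, k)), y1 := h(h(op(0, 5), 5), 4), t := h(op(5, h(h(op(0, 5), 5), 4)), h(e, 5)), u := h(op(0, 5), 5), x2 := 5 }, so y1 := h(h(op(0, 5), 5), 4).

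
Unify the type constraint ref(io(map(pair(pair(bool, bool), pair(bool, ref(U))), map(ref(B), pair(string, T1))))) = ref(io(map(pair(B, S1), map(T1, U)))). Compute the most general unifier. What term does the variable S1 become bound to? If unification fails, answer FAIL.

pair(bool, ref(pair(string, ref(pair(bool, bool)))))

Decompose ref/1: io(map(pair(pair(bool, bool), pair(bool, ref(U))), map(ref(B), pair(string, T1)))) = io(map(pair(B, S1), map(T1, U))).
Decompose io/1: map(pair(pair(bool, bool), pair(bool, ref(U))), map(ref(B), pair(string, T1))) = map(pair(B, S1), map(T1, U)).
Decompose map/2: pair(pair(bool, bool), pair(bool, ref(U))) = pair(B, S1),  map(ref(B), pair(string, T1)) = map(T1, U).
Decompose pair/2: pair(bool, bool) = B,  pair(bool, ref(U)) = S1.
Bind B := pair(bool, bool); substituting into the one remaining equation that mentions B gives: map(ref(pair(bool, bool)), pair(string, T1)) = map(T1, U).
Bind S1 := pair(bool, ref(U)); no other remaining equation mentions S1.
Decompose map/2: ref(pair(bool, bool)) = T1,  pair(string, T1) = U.
Bind T1 := ref(pair(bool, bool)); substituting into the remaining equation gives: pair(string, ref(pair(bool, bool))) = U.
Bind U := pair(string, ref(pair(bool, bool))). Substituting into the earlier binding gives S1 := pair(bool, ref(pair(string, ref(pair(bool, bool))))).
MGU = { B ↦ pair(bool, bool), S1 ↦ pair(bool, ref(pair(string, ref(pair(bool, bool))))), T1 ↦ ref(pair(bool, bool)), U ↦ pair(string, ref(pair(bool, bool))) }, so S1 ↦ pair(bool, ref(pair(string, ref(pair(bool, bool))))).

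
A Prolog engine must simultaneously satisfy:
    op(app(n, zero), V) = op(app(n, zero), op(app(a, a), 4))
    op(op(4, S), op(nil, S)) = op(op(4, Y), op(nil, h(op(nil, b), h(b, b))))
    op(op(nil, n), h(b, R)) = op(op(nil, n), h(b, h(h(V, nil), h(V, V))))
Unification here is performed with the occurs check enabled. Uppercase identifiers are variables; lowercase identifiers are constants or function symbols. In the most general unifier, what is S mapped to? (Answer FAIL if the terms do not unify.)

h(op(nil, b), h(b, b))

Decompose op/2: app(n, zero) = app(n, zero),  V = op(app(a, a), 4).
Delete trivial equation app(n, zero) = app(n, zero).
Bind V := op(app(a, a), 4); substituting into the one remaining equation that mentions V gives: op(op(nil, n), h(b, R)) = op(op(nil, n), h(b, h(h(op(app(a, a), 4), nil), h(op(app(a, a), 4), op(app(a, a), 4))))).
Decompose op/2: op(4, S) = op(4, Y),  op(nil, S) = op(nil, h(op(nil, b), h(b, b))).
Decompose op/2: 4 = 4,  S = Y.
Delete trivial equation 4 = 4.
Bind S := Y; substituting into the one remaining equation that mentions S gives: op(nil, Y) = op(nil, h(op(nil, b), h(b, b))).
Decompose op/2: nil = nil,  Y = h(op(nil, b), h(b, b)).
Delete trivial equation nil = nil.
Bind Y := h(op(nil, b), h(b, b)); no other remaining equation mentions Y. Substituting into the earlier binding gives S := h(op(nil, b), h(b, b)).
Decompose op/2: op(nil, n) = op(nil, n),  h(b, R) = h(b, h(h(op(app(a, a), 4), nil), h(op(app(a, a), 4), op(app(a, a), 4)))).
Delete trivial equation op(nil, n) = op(nil, n).
Decompose h/2: b = b,  R = h(h(op(app(a, a), 4), nil), h(op(app(a, a), 4), op(app(a, a), 4))).
Delete trivial equation b = b.
Bind R := h(h(op(app(a, a), 4), nil), h(op(app(a, a), 4), op(app(a, a), 4))).
MGU = { V = op(app(a, a), 4), S = h(op(nil, b), h(b, b)), Y = h(op(nil, b), h(b, b)), R = h(h(op(app(a, a), 4), nil), h(op(app(a, a), 4), op(app(a, a), 4))) }, so S = h(op(nil, b), h(b, b)).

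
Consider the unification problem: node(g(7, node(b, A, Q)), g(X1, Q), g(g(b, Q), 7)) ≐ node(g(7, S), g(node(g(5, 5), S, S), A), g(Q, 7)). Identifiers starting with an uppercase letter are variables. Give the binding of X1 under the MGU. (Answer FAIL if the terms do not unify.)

FAIL

Decompose node/3: g(7, node(b, A, Q)) ≐ g(7, S),  g(X1, Q) ≐ g(node(g(5, 5), S, S), A),  g(g(b, Q), 7) ≐ g(Q, 7).
Decompose g/2: 7 ≐ 7,  node(b, A, Q) ≐ S.
Delete trivial equation 7 ≐ 7.
Bind S := node(b, A, Q); substituting into the one remaining equation that mentions S gives: g(X1, Q) ≐ g(node(g(5, 5), node(b, A, Q), node(b, A, Q)), A).
Decompose g/2: X1 ≐ node(g(5, 5), node(b, A, Q), node(b, A, Q)),  Q ≐ A.
Bind X1 := node(g(5, 5), node(b, A, Q), node(b, A, Q)); no other remaining equation mentions X1.
Bind Q := A; substituting into the remaining equation gives: g(g(b, A), 7) ≐ g(A, 7). Substituting into the earlier bindings gives S := node(b, A, A), X1 := node(g(5, 5), node(b, A, A), node(b, A, A)).
Decompose g/2: g(b, A) ≐ A,  7 ≐ 7.
Occurs check fails: A occurs in g(b, A); the equation A ≐ g(b, A) has no finite solution.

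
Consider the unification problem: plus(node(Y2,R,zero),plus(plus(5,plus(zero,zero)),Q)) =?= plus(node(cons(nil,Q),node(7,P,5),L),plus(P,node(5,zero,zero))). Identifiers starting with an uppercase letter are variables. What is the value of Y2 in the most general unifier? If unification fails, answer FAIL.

Decompose plus/2: node(Y2,R,zero) =?= node(cons(nil,Q),node(7,P,5),L),  plus(plus(5,plus(zero,zero)),Q) =?= plus(P,node(5,zero,zero)).
Decompose node/3: Y2 =?= cons(nil,Q),  R =?= node(7,P,5),  zero =?= L.
Bind Y2 := cons(nil,Q); no other remaining equation mentions Y2.
Bind R := node(7,P,5); no other remaining equation mentions R.
Bind L := zero; no other remaining equation mentions L.
Decompose plus/2: plus(5,plus(zero,zero)) =?= P,  Q =?= node(5,zero,zero).
Bind P := plus(5,plus(zero,zero)); no other remaining equation mentions P. Substituting into the earlier binding gives R := node(7,plus(5,plus(zero,zero)),5).
Bind Q := node(5,zero,zero). Substituting into the earlier binding gives Y2 := cons(nil,node(5,zero,zero)).
MGU = { Y2 -> cons(nil,node(5,zero,zero)), R -> node(7,plus(5,plus(zero,zero)),5), L -> zero, P -> plus(5,plus(zero,zero)), Q -> node(5,zero,zero) }, so Y2 -> cons(nil,node(5,zero,zero)).

cons(nil,node(5,zero,zero))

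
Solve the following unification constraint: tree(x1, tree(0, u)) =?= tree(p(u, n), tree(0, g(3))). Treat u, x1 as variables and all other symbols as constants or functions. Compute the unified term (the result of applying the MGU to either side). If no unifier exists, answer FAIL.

tree(p(g(3), n), tree(0, g(3)))

Decompose tree/2: x1 =?= p(u, n),  tree(0, u) =?= tree(0, g(3)).
Bind x1 := p(u, n); no other remaining equation mentions x1.
Decompose tree/2: 0 =?= 0,  u =?= g(3).
Delete trivial equation 0 =?= 0.
Bind u := g(3). Substituting into the earlier binding gives x1 := p(g(3), n).
Applying the MGU to either side gives tree(p(g(3), n), tree(0, g(3))).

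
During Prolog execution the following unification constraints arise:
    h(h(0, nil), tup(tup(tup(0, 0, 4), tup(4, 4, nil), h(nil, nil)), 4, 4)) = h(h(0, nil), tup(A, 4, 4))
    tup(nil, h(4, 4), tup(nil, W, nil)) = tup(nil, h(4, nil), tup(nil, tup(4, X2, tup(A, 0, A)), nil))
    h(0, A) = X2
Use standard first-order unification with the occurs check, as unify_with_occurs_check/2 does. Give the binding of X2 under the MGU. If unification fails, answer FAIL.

Decompose h/2: h(0, nil) = h(0, nil),  tup(tup(tup(0, 0, 4), tup(4, 4, nil), h(nil, nil)), 4, 4) = tup(A, 4, 4).
Delete trivial equation h(0, nil) = h(0, nil).
Decompose tup/3: tup(tup(0, 0, 4), tup(4, 4, nil), h(nil, nil)) = A,  4 = 4,  4 = 4.
Bind A := tup(tup(0, 0, 4), tup(4, 4, nil), h(nil, nil)); substituting into the 2 remaining equations that mention A gives: tup(nil, h(4, 4), tup(nil, W, nil)) = tup(nil, h(4, nil), tup(nil, tup(4, X2, tup(tup(tup(0, 0, 4), tup(4, 4, nil), h(nil, nil)), 0, tup(tup(0, 0, 4), tup(4, 4, nil), h(nil, nil)))), nil)),  h(0, tup(tup(0, 0, 4), tup(4, 4, nil), h(nil, nil))) = X2.
Delete trivial equation 4 = 4.
Delete trivial equation 4 = 4.
Decompose tup/3: nil = nil,  h(4, 4) = h(4, nil),  tup(nil, W, nil) = tup(nil, tup(4, X2, tup(tup(tup(0, 0, 4), tup(4, 4, nil), h(nil, nil)), 0, tup(tup(0, 0, 4), tup(4, 4, nil), h(nil, nil)))), nil).
Delete trivial equation nil = nil.
Decompose h/2: 4 = 4,  4 = nil.
Delete trivial equation 4 = 4.
Clash: constants 4 and nil differ; no unifier exists.

FAIL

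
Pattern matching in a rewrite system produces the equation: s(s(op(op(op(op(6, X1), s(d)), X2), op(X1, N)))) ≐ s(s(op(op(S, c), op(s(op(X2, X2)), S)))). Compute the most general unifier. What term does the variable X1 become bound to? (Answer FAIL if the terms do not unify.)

s(op(c, c))

Decompose s/1: s(op(op(op(op(6, X1), s(d)), X2), op(X1, N))) ≐ s(op(op(S, c), op(s(op(X2, X2)), S))).
Decompose s/1: op(op(op(op(6, X1), s(d)), X2), op(X1, N)) ≐ op(op(S, c), op(s(op(X2, X2)), S)).
Decompose op/2: op(op(op(6, X1), s(d)), X2) ≐ op(S, c),  op(X1, N) ≐ op(s(op(X2, X2)), S).
Decompose op/2: op(op(6, X1), s(d)) ≐ S,  X2 ≐ c.
Bind S := op(op(6, X1), s(d)); substituting into the one remaining equation that mentions S gives: op(X1, N) ≐ op(s(op(X2, X2)), op(op(6, X1), s(d))).
Bind X2 := c; substituting into the remaining equation gives: op(X1, N) ≐ op(s(op(c, c)), op(op(6, X1), s(d))).
Decompose op/2: X1 ≐ s(op(c, c)),  N ≐ op(op(6, X1), s(d)).
Bind X1 := s(op(c, c)); substituting into the remaining equation gives: N ≐ op(op(6, s(op(c, c))), s(d)). Substituting into the earlier binding gives S := op(op(6, s(op(c, c))), s(d)).
Bind N := op(op(6, s(op(c, c))), s(d)).
MGU = { S := op(op(6, s(op(c, c))), s(d)), X2 := c, X1 := s(op(c, c)), N := op(op(6, s(op(c, c))), s(d)) }, so X1 := s(op(c, c)).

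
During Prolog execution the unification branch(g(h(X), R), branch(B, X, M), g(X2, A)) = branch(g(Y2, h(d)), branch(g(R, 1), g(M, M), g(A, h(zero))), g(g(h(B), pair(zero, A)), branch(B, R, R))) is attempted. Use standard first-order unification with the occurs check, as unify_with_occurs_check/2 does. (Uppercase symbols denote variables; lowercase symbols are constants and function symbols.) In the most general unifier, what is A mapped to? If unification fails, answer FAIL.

branch(g(h(d), 1), h(d), h(d))

Decompose branch/3: g(h(X), R) = g(Y2, h(d)),  branch(B, X, M) = branch(g(R, 1), g(M, M), g(A, h(zero))),  g(X2, A) = g(g(h(B), pair(zero, A)), branch(B, R, R)).
Decompose g/2: h(X) = Y2,  R = h(d).
Bind Y2 := h(X); no other remaining equation mentions Y2.
Bind R := h(d); substituting into the remaining equations gives: branch(B, X, M) = branch(g(h(d), 1), g(M, M), g(A, h(zero))),  g(X2, A) = g(g(h(B), pair(zero, A)), branch(B, h(d), h(d))).
Decompose branch/3: B = g(h(d), 1),  X = g(M, M),  M = g(A, h(zero)).
Bind B := g(h(d), 1); substituting into the one remaining equation that mentions B gives: g(X2, A) = g(g(h(g(h(d), 1)), pair(zero, A)), branch(g(h(d), 1), h(d), h(d))).
Bind X := g(M, M); no other remaining equation mentions X. Substituting into the earlier binding gives Y2 := h(g(M, M)).
Bind M := g(A, h(zero)); no other remaining equation mentions M. Substituting into the earlier bindings gives Y2 := h(g(g(A, h(zero)), g(A, h(zero)))), X := g(g(A, h(zero)), g(A, h(zero))).
Decompose g/2: X2 = g(h(g(h(d), 1)), pair(zero, A)),  A = branch(g(h(d), 1), h(d), h(d)).
Bind X2 := g(h(g(h(d), 1)), pair(zero, A)); no other remaining equation mentions X2.
Bind A := branch(g(h(d), 1), h(d), h(d)). Substituting into the earlier bindings gives Y2 := h(g(g(branch(g(h(d), 1), h(d), h(d)), h(zero)), g(branch(g(h(d), 1), h(d), h(d)), h(zero)))), X := g(g(branch(g(h(d), 1), h(d), h(d)), h(zero)), g(branch(g(h(d), 1), h(d), h(d)), h(zero))), M := g(branch(g(h(d), 1), h(d), h(d)), h(zero)), X2 := g(h(g(h(d), 1)), pair(zero, branch(g(h(d), 1), h(d), h(d)))).
MGU = { Y2 -> h(g(g(branch(g(h(d), 1), h(d), h(d)), h(zero)), g(branch(g(h(d), 1), h(d), h(d)), h(zero)))), R -> h(d), B -> g(h(d), 1), X -> g(g(branch(g(h(d), 1), h(d), h(d)), h(zero)), g(branch(g(h(d), 1), h(d), h(d)), h(zero))), M -> g(branch(g(h(d), 1), h(d), h(d)), h(zero)), X2 -> g(h(g(h(d), 1)), pair(zero, branch(g(h(d), 1), h(d), h(d)))), A -> branch(g(h(d), 1), h(d), h(d)) }, so A -> branch(g(h(d), 1), h(d), h(d)).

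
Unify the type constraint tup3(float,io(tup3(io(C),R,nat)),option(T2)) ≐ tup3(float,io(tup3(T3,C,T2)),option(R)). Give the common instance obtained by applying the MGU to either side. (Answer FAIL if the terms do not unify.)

tup3(float,io(tup3(io(nat),nat,nat)),option(nat))

Decompose tup3/3: float ≐ float,  io(tup3(io(C),R,nat)) ≐ io(tup3(T3,C,T2)),  option(T2) ≐ option(R).
Delete trivial equation float ≐ float.
Decompose io/1: tup3(io(C),R,nat) ≐ tup3(T3,C,T2).
Decompose tup3/3: io(C) ≐ T3,  R ≐ C,  nat ≐ T2.
Bind T3 := io(C); no other remaining equation mentions T3.
Bind R := C; substituting into the one remaining equation that mentions R gives: option(T2) ≐ option(C).
Bind T2 := nat; substituting into the remaining equation gives: option(nat) ≐ option(C).
Decompose option/1: nat ≐ C.
Bind C := nat. Substituting into the earlier bindings gives T3 := io(nat), R := nat.
Applying the MGU to either side gives tup3(float,io(tup3(io(nat),nat,nat)),option(nat)).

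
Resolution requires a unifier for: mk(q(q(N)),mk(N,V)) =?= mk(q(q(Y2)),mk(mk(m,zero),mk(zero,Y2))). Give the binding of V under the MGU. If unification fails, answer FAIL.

Decompose mk/2: q(q(N)) =?= q(q(Y2)),  mk(N,V) =?= mk(mk(m,zero),mk(zero,Y2)).
Decompose q/1: q(N) =?= q(Y2).
Decompose q/1: N =?= Y2.
Bind N := Y2; substituting into the remaining equation gives: mk(Y2,V) =?= mk(mk(m,zero),mk(zero,Y2)).
Decompose mk/2: Y2 =?= mk(m,zero),  V =?= mk(zero,Y2).
Bind Y2 := mk(m,zero); substituting into the remaining equation gives: V =?= mk(zero,mk(m,zero)). Substituting into the earlier binding gives N := mk(m,zero).
Bind V := mk(zero,mk(m,zero)).
MGU = { N := mk(m,zero), Y2 := mk(m,zero), V := mk(zero,mk(m,zero)) }, so V := mk(zero,mk(m,zero)).

mk(zero,mk(m,zero))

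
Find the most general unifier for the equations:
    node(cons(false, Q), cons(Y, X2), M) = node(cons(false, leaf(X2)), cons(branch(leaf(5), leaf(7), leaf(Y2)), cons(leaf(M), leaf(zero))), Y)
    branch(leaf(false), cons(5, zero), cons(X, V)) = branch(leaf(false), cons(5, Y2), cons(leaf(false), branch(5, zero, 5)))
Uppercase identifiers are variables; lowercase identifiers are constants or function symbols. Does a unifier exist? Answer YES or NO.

Decompose node/3: cons(false, Q) = cons(false, leaf(X2)),  cons(Y, X2) = cons(branch(leaf(5), leaf(7), leaf(Y2)), cons(leaf(M), leaf(zero))),  M = Y.
Decompose cons/2: false = false,  Q = leaf(X2).
Delete trivial equation false = false.
Bind Q := leaf(X2); no other remaining equation mentions Q.
Decompose cons/2: Y = branch(leaf(5), leaf(7), leaf(Y2)),  X2 = cons(leaf(M), leaf(zero)).
Bind Y := branch(leaf(5), leaf(7), leaf(Y2)); substituting into the one remaining equation that mentions Y gives: M = branch(leaf(5), leaf(7), leaf(Y2)).
Bind X2 := cons(leaf(M), leaf(zero)); no other remaining equation mentions X2. Substituting into the earlier binding gives Q := leaf(cons(leaf(M), leaf(zero))).
Bind M := branch(leaf(5), leaf(7), leaf(Y2)); no other remaining equation mentions M. Substituting into the earlier bindings gives Q := leaf(cons(leaf(branch(leaf(5), leaf(7), leaf(Y2))), leaf(zero))), X2 := cons(leaf(branch(leaf(5), leaf(7), leaf(Y2))), leaf(zero)).
Decompose branch/3: leaf(false) = leaf(false),  cons(5, zero) = cons(5, Y2),  cons(X, V) = cons(leaf(false), branch(5, zero, 5)).
Delete trivial equation leaf(false) = leaf(false).
Decompose cons/2: 5 = 5,  zero = Y2.
Delete trivial equation 5 = 5.
Bind Y2 := zero; no other remaining equation mentions Y2. Substituting into the earlier bindings gives Q := leaf(cons(leaf(branch(leaf(5), leaf(7), leaf(zero))), leaf(zero))), Y := branch(leaf(5), leaf(7), leaf(zero)), X2 := cons(leaf(branch(leaf(5), leaf(7), leaf(zero))), leaf(zero)), M := branch(leaf(5), leaf(7), leaf(zero)).
Decompose cons/2: X = leaf(false),  V = branch(5, zero, 5).
Bind X := leaf(false); no other remaining equation mentions X.
Bind V := branch(5, zero, 5).
No equations remain and no clash or occurs-check failure arose, so a unifier exists.

YES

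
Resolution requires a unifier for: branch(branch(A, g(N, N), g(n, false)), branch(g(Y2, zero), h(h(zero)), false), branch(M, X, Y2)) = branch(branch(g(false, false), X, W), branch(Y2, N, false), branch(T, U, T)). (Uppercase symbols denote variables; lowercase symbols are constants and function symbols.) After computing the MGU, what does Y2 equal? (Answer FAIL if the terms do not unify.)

FAIL

Decompose branch/3: branch(A, g(N, N), g(n, false)) = branch(g(false, false), X, W),  branch(g(Y2, zero), h(h(zero)), false) = branch(Y2, N, false),  branch(M, X, Y2) = branch(T, U, T).
Decompose branch/3: A = g(false, false),  g(N, N) = X,  g(n, false) = W.
Bind A := g(false, false); no other remaining equation mentions A.
Bind X := g(N, N); substituting into the one remaining equation that mentions X gives: branch(M, g(N, N), Y2) = branch(T, U, T).
Bind W := g(n, false); no other remaining equation mentions W.
Decompose branch/3: g(Y2, zero) = Y2,  h(h(zero)) = N,  false = false.
Occurs check fails: Y2 occurs in g(Y2, zero); the equation Y2 = g(Y2, zero) has no finite solution.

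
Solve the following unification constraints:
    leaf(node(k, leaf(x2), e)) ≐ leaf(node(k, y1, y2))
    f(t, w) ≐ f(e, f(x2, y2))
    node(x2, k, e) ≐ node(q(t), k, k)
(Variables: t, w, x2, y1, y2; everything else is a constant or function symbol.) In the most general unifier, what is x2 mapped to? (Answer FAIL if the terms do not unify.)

Decompose leaf/1: node(k, leaf(x2), e) ≐ node(k, y1, y2).
Decompose node/3: k ≐ k,  leaf(x2) ≐ y1,  e ≐ y2.
Delete trivial equation k ≐ k.
Bind y1 := leaf(x2); no other remaining equation mentions y1.
Bind y2 := e; substituting into the one remaining equation that mentions y2 gives: f(t, w) ≐ f(e, f(x2, e)).
Decompose f/2: t ≐ e,  w ≐ f(x2, e).
Bind t := e; substituting into the one remaining equation that mentions t gives: node(x2, k, e) ≐ node(q(e), k, k).
Bind w := f(x2, e); no other remaining equation mentions w.
Decompose node/3: x2 ≐ q(e),  k ≐ k,  e ≐ k.
Bind x2 := q(e); no other remaining equation mentions x2. Substituting into the earlier bindings gives y1 := leaf(q(e)), w := f(q(e), e).
Delete trivial equation k ≐ k.
Clash: constants e and k differ; no unifier exists.

FAIL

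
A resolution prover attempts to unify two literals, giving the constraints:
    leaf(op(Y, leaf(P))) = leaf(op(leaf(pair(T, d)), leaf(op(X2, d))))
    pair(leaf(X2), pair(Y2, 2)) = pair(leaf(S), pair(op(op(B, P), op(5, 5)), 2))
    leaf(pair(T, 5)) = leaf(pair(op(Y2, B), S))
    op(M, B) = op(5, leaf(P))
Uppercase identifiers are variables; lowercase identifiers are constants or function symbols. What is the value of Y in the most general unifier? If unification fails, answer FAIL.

Decompose leaf/1: op(Y, leaf(P)) = op(leaf(pair(T, d)), leaf(op(X2, d))).
Decompose op/2: Y = leaf(pair(T, d)),  leaf(P) = leaf(op(X2, d)).
Bind Y := leaf(pair(T, d)); no other remaining equation mentions Y.
Decompose leaf/1: P = op(X2, d).
Bind P := op(X2, d); substituting into the 2 remaining equations that mention P gives: pair(leaf(X2), pair(Y2, 2)) = pair(leaf(S), pair(op(op(B, op(X2, d)), op(5, 5)), 2)),  op(M, B) = op(5, leaf(op(X2, d))).
Decompose pair/2: leaf(X2) = leaf(S),  pair(Y2, 2) = pair(op(op(B, op(X2, d)), op(5, 5)), 2).
Decompose leaf/1: X2 = S.
Bind X2 := S; substituting into the 2 remaining equations that mention X2 gives: pair(Y2, 2) = pair(op(op(B, op(S, d)), op(5, 5)), 2),  op(M, B) = op(5, leaf(op(S, d))). Substituting into the earlier binding gives P := op(S, d).
Decompose pair/2: Y2 = op(op(B, op(S, d)), op(5, 5)),  2 = 2.
Bind Y2 := op(op(B, op(S, d)), op(5, 5)); substituting into the one remaining equation that mentions Y2 gives: leaf(pair(T, 5)) = leaf(pair(op(op(op(B, op(S, d)), op(5, 5)), B), S)).
Delete trivial equation 2 = 2.
Decompose leaf/1: pair(T, 5) = pair(op(op(op(B, op(S, d)), op(5, 5)), B), S).
Decompose pair/2: T = op(op(op(B, op(S, d)), op(5, 5)), B),  5 = S.
Bind T := op(op(op(B, op(S, d)), op(5, 5)), B); no other remaining equation mentions T. Substituting into the earlier binding gives Y := leaf(pair(op(op(op(B, op(S, d)), op(5, 5)), B), d)).
Bind S := 5; substituting into the remaining equation gives: op(M, B) = op(5, leaf(op(5, d))). Substituting into the earlier bindings gives Y := leaf(pair(op(op(op(B, op(5, d)), op(5, 5)), B), d)), P := op(5, d), X2 := 5, Y2 := op(op(B, op(5, d)), op(5, 5)), T := op(op(op(B, op(5, d)), op(5, 5)), B).
Decompose op/2: M = 5,  B = leaf(op(5, d)).
Bind M := 5; no other remaining equation mentions M.
Bind B := leaf(op(5, d)). Substituting into the earlier bindings gives Y := leaf(pair(op(op(op(leaf(op(5, d)), op(5, d)), op(5, 5)), leaf(op(5, d))), d)), Y2 := op(op(leaf(op(5, d)), op(5, d)), op(5, 5)), T := op(op(op(leaf(op(5, d)), op(5, d)), op(5, 5)), leaf(op(5, d))).
MGU = { Y ↦ leaf(pair(op(op(op(leaf(op(5, d)), op(5, d)), op(5, 5)), leaf(op(5, d))), d)), P ↦ op(5, d), X2 ↦ 5, Y2 ↦ op(op(leaf(op(5, d)), op(5, d)), op(5, 5)), T ↦ op(op(op(leaf(op(5, d)), op(5, d)), op(5, 5)), leaf(op(5, d))), S ↦ 5, M ↦ 5, B ↦ leaf(op(5, d)) }, so Y ↦ leaf(pair(op(op(op(leaf(op(5, d)), op(5, d)), op(5, 5)), leaf(op(5, d))), d)).

leaf(pair(op(op(op(leaf(op(5, d)), op(5, d)), op(5, 5)), leaf(op(5, d))), d))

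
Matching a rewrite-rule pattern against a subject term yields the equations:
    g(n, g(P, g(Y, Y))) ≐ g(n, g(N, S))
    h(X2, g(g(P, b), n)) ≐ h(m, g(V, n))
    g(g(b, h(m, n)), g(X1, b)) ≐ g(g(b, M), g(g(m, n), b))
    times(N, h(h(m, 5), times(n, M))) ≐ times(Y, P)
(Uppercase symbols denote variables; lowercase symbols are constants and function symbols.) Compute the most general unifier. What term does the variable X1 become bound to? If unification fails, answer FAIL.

Decompose g/2: n ≐ n,  g(P, g(Y, Y)) ≐ g(N, S).
Delete trivial equation n ≐ n.
Decompose g/2: P ≐ N,  g(Y, Y) ≐ S.
Bind P := N; substituting into the 2 remaining equations that mention P gives: h(X2, g(g(N, b), n)) ≐ h(m, g(V, n)),  times(N, h(h(m, 5), times(n, M))) ≐ times(Y, N).
Bind S := g(Y, Y); no other remaining equation mentions S.
Decompose h/2: X2 ≐ m,  g(g(N, b), n) ≐ g(V, n).
Bind X2 := m; no other remaining equation mentions X2.
Decompose g/2: g(N, b) ≐ V,  n ≐ n.
Bind V := g(N, b); no other remaining equation mentions V.
Delete trivial equation n ≐ n.
Decompose g/2: g(b, h(m, n)) ≐ g(b, M),  g(X1, b) ≐ g(g(m, n), b).
Decompose g/2: b ≐ b,  h(m, n) ≐ M.
Delete trivial equation b ≐ b.
Bind M := h(m, n); substituting into the one remaining equation that mentions M gives: times(N, h(h(m, 5), times(n, h(m, n)))) ≐ times(Y, N).
Decompose g/2: X1 ≐ g(m, n),  b ≐ b.
Bind X1 := g(m, n); no other remaining equation mentions X1.
Delete trivial equation b ≐ b.
Decompose times/2: N ≐ Y,  h(h(m, 5), times(n, h(m, n))) ≐ N.
Bind N := Y; substituting into the remaining equation gives: h(h(m, 5), times(n, h(m, n))) ≐ Y. Substituting into the earlier bindings gives P := Y, V := g(Y, b).
Bind Y := h(h(m, 5), times(n, h(m, n))). Substituting into the earlier bindings gives P := h(h(m, 5), times(n, h(m, n))), S := g(h(h(m, 5), times(n, h(m, n))), h(h(m, 5), times(n, h(m, n)))), V := g(h(h(m, 5), times(n, h(m, n))), b), N := h(h(m, 5), times(n, h(m, n))).
MGU = { P -> h(h(m, 5), times(n, h(m, n))), S -> g(h(h(m, 5), times(n, h(m, n))), h(h(m, 5), times(n, h(m, n)))), X2 -> m, V -> g(h(h(m, 5), times(n, h(m, n))), b), M -> h(m, n), X1 -> g(m, n), N -> h(h(m, 5), times(n, h(m, n))), Y -> h(h(m, 5), times(n, h(m, n))) }, so X1 -> g(m, n).

g(m, n)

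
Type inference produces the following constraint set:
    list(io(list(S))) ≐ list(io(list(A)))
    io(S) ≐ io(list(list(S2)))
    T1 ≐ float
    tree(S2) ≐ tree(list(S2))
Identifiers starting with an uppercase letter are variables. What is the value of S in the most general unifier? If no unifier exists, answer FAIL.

Decompose list/1: io(list(S)) ≐ io(list(A)).
Decompose io/1: list(S) ≐ list(A).
Decompose list/1: S ≐ A.
Bind S := A; substituting into the one remaining equation that mentions S gives: io(A) ≐ io(list(list(S2))).
Decompose io/1: A ≐ list(list(S2)).
Bind A := list(list(S2)); no other remaining equation mentions A. Substituting into the earlier binding gives S := list(list(S2)).
Bind T1 := float; no other remaining equation mentions T1.
Decompose tree/1: S2 ≐ list(S2).
Occurs check fails: S2 occurs in list(S2); the equation S2 ≐ list(S2) has no finite solution.

FAIL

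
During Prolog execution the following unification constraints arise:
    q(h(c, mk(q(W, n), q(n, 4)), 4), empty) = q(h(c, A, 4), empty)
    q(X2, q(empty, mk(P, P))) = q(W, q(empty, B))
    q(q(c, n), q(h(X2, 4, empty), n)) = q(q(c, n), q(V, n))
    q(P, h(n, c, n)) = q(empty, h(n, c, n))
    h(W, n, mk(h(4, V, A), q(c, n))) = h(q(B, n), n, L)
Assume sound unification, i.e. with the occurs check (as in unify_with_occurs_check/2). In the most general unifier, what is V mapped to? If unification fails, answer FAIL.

Decompose q/2: h(c, mk(q(W, n), q(n, 4)), 4) = h(c, A, 4),  empty = empty.
Decompose h/3: c = c,  mk(q(W, n), q(n, 4)) = A,  4 = 4.
Delete trivial equation c = c.
Bind A := mk(q(W, n), q(n, 4)); substituting into the one remaining equation that mentions A gives: h(W, n, mk(h(4, V, mk(q(W, n), q(n, 4))), q(c, n))) = h(q(B, n), n, L).
Delete trivial equation 4 = 4.
Delete trivial equation empty = empty.
Decompose q/2: X2 = W,  q(empty, mk(P, P)) = q(empty, B).
Bind X2 := W; substituting into the one remaining equation that mentions X2 gives: q(q(c, n), q(h(W, 4, empty), n)) = q(q(c, n), q(V, n)).
Decompose q/2: empty = empty,  mk(P, P) = B.
Delete trivial equation empty = empty.
Bind B := mk(P, P); substituting into the one remaining equation that mentions B gives: h(W, n, mk(h(4, V, mk(q(W, n), q(n, 4))), q(c, n))) = h(q(mk(P, P), n), n, L).
Decompose q/2: q(c, n) = q(c, n),  q(h(W, 4, empty), n) = q(V, n).
Delete trivial equation q(c, n) = q(c, n).
Decompose q/2: h(W, 4, empty) = V,  n = n.
Bind V := h(W, 4, empty); substituting into the one remaining equation that mentions V gives: h(W, n, mk(h(4, h(W, 4, empty), mk(q(W, n), q(n, 4))), q(c, n))) = h(q(mk(P, P), n), n, L).
Delete trivial equation n = n.
Decompose q/2: P = empty,  h(n, c, n) = h(n, c, n).
Bind P := empty; substituting into the one remaining equation that mentions P gives: h(W, n, mk(h(4, h(W, 4, empty), mk(q(W, n), q(n, 4))), q(c, n))) = h(q(mk(empty, empty), n), n, L). Substituting into the earlier binding gives B := mk(empty, empty).
Delete trivial equation h(n, c, n) = h(n, c, n).
Decompose h/3: W = q(mk(empty, empty), n),  n = n,  mk(h(4, h(W, 4, empty), mk(q(W, n), q(n, 4))), q(c, n)) = L.
Bind W := q(mk(empty, empty), n); substituting into the one remaining equation that mentions W gives: mk(h(4, h(q(mk(empty, empty), n), 4, empty), mk(q(q(mk(empty, empty), n), n), q(n, 4))), q(c, n)) = L. Substituting into the earlier bindings gives A := mk(q(q(mk(empty, empty), n), n), q(n, 4)), X2 := q(mk(empty, empty), n), V := h(q(mk(empty, empty), n), 4, empty).
Delete trivial equation n = n.
Bind L := mk(h(4, h(q(mk(empty, empty), n), 4, empty), mk(q(q(mk(empty, empty), n), n), q(n, 4))), q(c, n)).
MGU = { A -> mk(q(q(mk(empty, empty), n), n), q(n, 4)), X2 -> q(mk(empty, empty), n), B -> mk(empty, empty), V -> h(q(mk(empty, empty), n), 4, empty), P -> empty, W -> q(mk(empty, empty), n), L -> mk(h(4, h(q(mk(empty, empty), n), 4, empty), mk(q(q(mk(empty, empty), n), n), q(n, 4))), q(c, n)) }, so V -> h(q(mk(empty, empty), n), 4, empty).

h(q(mk(empty, empty), n), 4, empty)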